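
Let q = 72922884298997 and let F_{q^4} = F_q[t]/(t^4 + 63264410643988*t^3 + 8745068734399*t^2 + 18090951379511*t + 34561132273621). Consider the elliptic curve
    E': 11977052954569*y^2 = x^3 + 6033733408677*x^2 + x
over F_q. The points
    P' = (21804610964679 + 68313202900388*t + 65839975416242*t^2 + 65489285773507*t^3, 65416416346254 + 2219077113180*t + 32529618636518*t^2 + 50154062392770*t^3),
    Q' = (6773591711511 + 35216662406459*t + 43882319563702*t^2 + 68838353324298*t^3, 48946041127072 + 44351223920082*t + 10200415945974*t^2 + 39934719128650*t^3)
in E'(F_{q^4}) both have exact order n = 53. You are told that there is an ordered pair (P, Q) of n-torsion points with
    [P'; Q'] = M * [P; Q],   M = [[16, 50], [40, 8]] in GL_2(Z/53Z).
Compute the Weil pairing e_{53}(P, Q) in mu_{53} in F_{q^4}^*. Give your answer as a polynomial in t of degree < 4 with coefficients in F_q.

5034718960897 + 51763812541845*t + 35529762780023*t^2 + 24300958211373*t^3

Alternating bilinearity on E[53] (values in mu_{53} in F_{72922884298997^4}) gives e(P',Q') = e(P,Q)^det(M).
det M = 16*8 - 50*40 = -1872 = 36 (mod 53); 36^{-1} = 28 (mod 53).
(x,y)|->(6927155949970x+70585218205229,6927155949970y) sends E' to y^2=x^3+69632126558242*x+17968345234720.
6-bit Miller (110101) on E'/F_{72922884298997} with a'=69632126558242, b'=17968345234720: accumulate tangent/chord ratios at Q'+S and P'+S'.
So e_{53}(P',Q') = 31195982481787 + 63852832774423*t + 60501779229264*t^2 + 71519382100003*t^3.
(31195982481787 + 63852832774423*t + 60501779229264*t^2 + 71519382100003*t^3)^{28} mod (72922884298997,f) = 5034718960897 + 51763812541845*t + 35529762780023*t^2 + 24300958211373*t^3.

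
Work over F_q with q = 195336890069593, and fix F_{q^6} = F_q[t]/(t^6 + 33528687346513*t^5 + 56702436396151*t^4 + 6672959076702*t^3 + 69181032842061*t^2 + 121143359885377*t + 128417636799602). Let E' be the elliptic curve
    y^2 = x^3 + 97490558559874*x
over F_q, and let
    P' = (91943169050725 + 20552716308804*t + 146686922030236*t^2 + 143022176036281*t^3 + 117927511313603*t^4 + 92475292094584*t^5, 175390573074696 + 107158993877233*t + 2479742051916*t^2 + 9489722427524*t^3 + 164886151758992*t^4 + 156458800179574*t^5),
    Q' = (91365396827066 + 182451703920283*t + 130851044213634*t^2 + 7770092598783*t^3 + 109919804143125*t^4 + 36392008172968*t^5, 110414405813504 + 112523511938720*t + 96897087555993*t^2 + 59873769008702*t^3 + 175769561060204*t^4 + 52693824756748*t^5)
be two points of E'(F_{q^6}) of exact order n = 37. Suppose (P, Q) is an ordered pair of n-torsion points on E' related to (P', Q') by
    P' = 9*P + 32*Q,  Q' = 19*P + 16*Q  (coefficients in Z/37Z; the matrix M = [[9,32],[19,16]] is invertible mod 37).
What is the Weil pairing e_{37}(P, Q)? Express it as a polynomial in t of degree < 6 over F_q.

67906673626197 + 2845300307751*t + 150483252717665*t^2 + 167079833790312*t^3 + 177790857658858*t^4 + 37023329674411*t^5

Since e_{37}(P,P)=e_{37}(Q,Q)=1 and e_{37}(Q,P)=e_{37}(P,Q)^{-1}, expanding e_{37}(9*P + 32*Q,19*P + 16*Q) leaves e(P,Q)^det(M).
Inverting 17 mod 37: 24. Thus e_{37}(P,Q) = e(P',Q')^{24}.
Run Miller on y^2=x^3+97490558559874*x over F_{195336890069593}: ladder 100101 (6 bits); e = f_P(D_Q)/f_Q(D_P).
Miller gives e_{37}(P',Q') = 34129611957777 + 133810490225174*t + 155129579153896*t^2 + 123330291609179*t^3 + 100037991387809*t^4 + 195087744985501*t^5 in F_{195336890069593^6}.
Thus e_{37}(P,Q) = 67906673626197 + 2845300307751*t + 150483252717665*t^2 + 167079833790312*t^3 + 177790857658858*t^4 + 37023329674411*t^5.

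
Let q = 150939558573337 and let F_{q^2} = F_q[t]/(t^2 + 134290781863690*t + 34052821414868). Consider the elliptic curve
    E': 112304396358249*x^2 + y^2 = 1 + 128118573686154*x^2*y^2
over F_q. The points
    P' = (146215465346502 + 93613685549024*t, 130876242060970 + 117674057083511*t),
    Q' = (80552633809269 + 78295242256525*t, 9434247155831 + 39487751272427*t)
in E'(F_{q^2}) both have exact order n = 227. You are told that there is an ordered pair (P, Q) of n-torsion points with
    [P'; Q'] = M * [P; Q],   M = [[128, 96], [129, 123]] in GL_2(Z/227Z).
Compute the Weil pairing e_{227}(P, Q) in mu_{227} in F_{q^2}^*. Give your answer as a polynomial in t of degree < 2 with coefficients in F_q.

132022821220235 + 126392008587269*t

Under M = [[128,96],[129,123]] in GL_2(Z/227), e_{227}(P',Q') = e_{227}(P,Q)^(128*123-96*129 mod 227).
Hence e(P,Q) = e(P',Q')^{116} where 116 = 182^{-1} mod 227.
Edwards->Montgomery: u=(1+y)/(1-y), v=u/x -> 13571634581744v^2=u^3+11465321227805u^2+u; then x_W=33781345311358u+115540274294069: y^2=x^3+94882953947926*x+17244069651299.
n = 227 = (11100011)_2 (8 bits, wt 5); accumulate f_{227,P'}(Q'+S)/f_{227,P'}(S) along the 7-step ladder.
Miller gives e_{227}(P',Q') = 56579593539420 + 59350021902222*t in F_{150939558573337^2}.
(56579593539420 + 59350021902222*t)^{116} mod (150939558573337,f) = 132022821220235 + 126392008587269*t.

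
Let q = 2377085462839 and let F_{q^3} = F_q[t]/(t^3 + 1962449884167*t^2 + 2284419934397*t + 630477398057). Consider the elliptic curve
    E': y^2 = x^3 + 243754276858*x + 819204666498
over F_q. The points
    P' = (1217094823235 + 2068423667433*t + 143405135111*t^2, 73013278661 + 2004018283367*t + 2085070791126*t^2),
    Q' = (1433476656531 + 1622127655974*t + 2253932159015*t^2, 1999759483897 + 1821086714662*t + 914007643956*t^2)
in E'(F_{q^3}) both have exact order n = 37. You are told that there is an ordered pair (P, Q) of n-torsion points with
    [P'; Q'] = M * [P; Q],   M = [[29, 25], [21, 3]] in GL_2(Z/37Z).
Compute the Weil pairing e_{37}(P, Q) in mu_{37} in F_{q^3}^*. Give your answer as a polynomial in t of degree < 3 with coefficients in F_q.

The 37-Weil pairing on E[37] over F_{2377085462839} is alternating-bilinear: e_{37}(P',Q') = e_{37}(P,Q)^det(M).
So e_{37}(P,Q) = e_{37}(P',Q')^{31}, since 6*31 = 1 mod 37.
6-bit Miller (100101) on E'/F_{2377085462839} with a'=243754276858, b'=819204666498: accumulate tangent/chord ratios at Q'+S and P'+S'.
Result: e(P',Q') = 2072743533917 + 1902647609309*t + 1552710431458*t^2.
Finally e_{37}(P,Q) = 366266668346 + 1644302614577*t + 123050392699*t^2.

366266668346 + 1644302614577*t + 123050392699*t^2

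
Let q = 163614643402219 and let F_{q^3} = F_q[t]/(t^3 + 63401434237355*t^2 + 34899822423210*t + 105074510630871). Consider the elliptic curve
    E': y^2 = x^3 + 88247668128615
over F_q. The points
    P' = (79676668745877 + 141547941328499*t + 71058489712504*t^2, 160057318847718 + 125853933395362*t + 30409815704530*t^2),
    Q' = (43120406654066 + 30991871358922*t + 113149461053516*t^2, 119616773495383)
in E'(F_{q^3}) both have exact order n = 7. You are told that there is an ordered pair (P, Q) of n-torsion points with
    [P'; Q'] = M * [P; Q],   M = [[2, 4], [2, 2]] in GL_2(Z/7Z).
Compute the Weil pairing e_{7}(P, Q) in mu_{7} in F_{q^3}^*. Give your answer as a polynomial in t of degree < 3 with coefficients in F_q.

Under M = [[2,4],[2,2]] in GL_2(Z/7), e_{7}(P',Q') = e_{7}(P,Q)^(2*2-4*2 mod 7).
2*2 - 4*2 = -4; reduced mod 7: det = 3, inverse 5.
Miller loop for e_{7} over F_{163614643402219^3}: bits of 7 = 111; 2 double steps + 2 add steps, l/v at each.
So e_{7}(P',Q') = 136977766318373 + 136222068939371*t + 50160775891283*t^2.
Finally e_{7}(P,Q) = 147852360182792 + 32021679268893*t + 29470810742896*t^2.

147852360182792 + 32021679268893*t + 29470810742896*t^2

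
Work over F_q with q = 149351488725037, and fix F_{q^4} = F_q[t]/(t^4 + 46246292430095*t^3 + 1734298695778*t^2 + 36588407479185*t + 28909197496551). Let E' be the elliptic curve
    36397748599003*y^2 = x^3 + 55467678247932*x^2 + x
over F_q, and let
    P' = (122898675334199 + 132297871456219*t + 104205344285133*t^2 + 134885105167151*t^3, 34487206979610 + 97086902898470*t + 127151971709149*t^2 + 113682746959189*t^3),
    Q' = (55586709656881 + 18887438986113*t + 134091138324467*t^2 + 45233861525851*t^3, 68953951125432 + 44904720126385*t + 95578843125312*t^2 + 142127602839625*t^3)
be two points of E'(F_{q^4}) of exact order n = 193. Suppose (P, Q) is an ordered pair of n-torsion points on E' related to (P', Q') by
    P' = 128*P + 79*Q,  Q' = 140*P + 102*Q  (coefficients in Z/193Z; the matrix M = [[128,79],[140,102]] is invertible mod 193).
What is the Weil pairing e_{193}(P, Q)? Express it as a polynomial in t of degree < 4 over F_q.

65040980907471 + 3795645991401*t + 47874261563309*t^2 + 91703731534846*t^3

Alternating bilinearity on E[193] (values in mu_{193} in F_{149351488725037^4}) gives e(P',Q') = e(P,Q)^det(M).
Inverting 66 mod 193: 155. Thus e_{193}(P,Q) = e(P',Q')^{155}.
Montgomery->Weierstrass: x_W = 46156046435413*x+78620491710017, y_W=46156046435413*y on F_{149351488725037}; lands on y^2=x^3+56167685255052.
Double-and-add over 11000001: 8-1 doublings, 3-1 additions; each step l_{T,T}/v_{2T} or l_{T,P'}/v at Q'+S for random S.
f_P(D_Q)/f_Q(D_P) = 45624228009151 + 24011582108391*t + 136727697582790*t^2 + 137763083952022*t^3.
Hence e(P,Q) = 65040980907471 + 3795645991401*t + 47874261563309*t^2 + 91703731534846*t^3 in F_{149351488725037^4}^*.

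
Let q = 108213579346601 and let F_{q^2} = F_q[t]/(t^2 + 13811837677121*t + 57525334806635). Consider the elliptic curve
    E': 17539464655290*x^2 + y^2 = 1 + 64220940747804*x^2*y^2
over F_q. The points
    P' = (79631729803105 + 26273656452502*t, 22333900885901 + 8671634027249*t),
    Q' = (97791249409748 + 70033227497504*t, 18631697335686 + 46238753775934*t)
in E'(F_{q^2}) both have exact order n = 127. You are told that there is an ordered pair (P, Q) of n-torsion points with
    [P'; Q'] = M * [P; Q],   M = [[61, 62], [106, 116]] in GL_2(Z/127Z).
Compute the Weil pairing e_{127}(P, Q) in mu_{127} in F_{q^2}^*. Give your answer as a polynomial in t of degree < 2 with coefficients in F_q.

Alternating bilinearity on E[127] (values in mu_{127} in F_{108213579346601^2}) gives e(P',Q') = e(P,Q)^det(M).
So e_{127}(P,Q) = e_{127}(P',Q')^{95}, since 123*95 = 1 mod 127.
Edwards a_E,d_E -> Montgomery A=4472793866359,B=44652387940241 -> Weierstrass 88956786490714,10091943520166 via alpha=13626734233849,beta=42436420650172.
Build f_{127,P'} and f_{127,Q'} via the 7-bit ladder of 127=1111111_2; evaluate at shifted divisors; quotient in F_{108213579346601^2}.
Miller gives e_{127}(P',Q') = 78834674978361 + 71528838286706*t in F_{108213579346601^2}.
Hence e(P,Q) = 52670495384873 + 107419256401505*t in F_{108213579346601^2}^*.

52670495384873 + 107419256401505*t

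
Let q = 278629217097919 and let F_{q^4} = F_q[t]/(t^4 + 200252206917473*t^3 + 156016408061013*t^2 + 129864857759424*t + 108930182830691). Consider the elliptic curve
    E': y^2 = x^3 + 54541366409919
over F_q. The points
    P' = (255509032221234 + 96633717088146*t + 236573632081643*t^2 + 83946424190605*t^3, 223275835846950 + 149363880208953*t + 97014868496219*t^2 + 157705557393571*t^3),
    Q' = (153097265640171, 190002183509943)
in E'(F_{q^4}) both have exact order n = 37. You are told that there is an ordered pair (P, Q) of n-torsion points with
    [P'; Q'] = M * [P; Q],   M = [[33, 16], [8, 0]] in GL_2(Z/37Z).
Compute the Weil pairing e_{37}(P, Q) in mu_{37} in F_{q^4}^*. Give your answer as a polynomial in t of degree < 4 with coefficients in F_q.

e_{37} is bilinear + alternating on E[37], so e_{37}(33*P + 16*Q, 8*P) = e_{37}(P,Q)^(33*0-16*8).
det M = 33*0 - 16*8 = -128 = 20 (mod 37); 20^{-1} = 13 (mod 37).
6-bit Miller (100101) on E'/F_{278629217097919} with a'=0, b'=54541366409919: accumulate tangent/chord ratios at Q'+S and P'+S'.
The quotient is 98958159589577 + 43262008590471*t + 189523288328806*t^2 + 2746156409572*t^3.
Raise to 13: e(P,Q) = 136052941138629 + 107460256897852*t + 47039096693271*t^2 + 243324490460506*t^3 in mu_{37}.

136052941138629 + 107460256897852*t + 47039096693271*t^2 + 243324490460506*t^3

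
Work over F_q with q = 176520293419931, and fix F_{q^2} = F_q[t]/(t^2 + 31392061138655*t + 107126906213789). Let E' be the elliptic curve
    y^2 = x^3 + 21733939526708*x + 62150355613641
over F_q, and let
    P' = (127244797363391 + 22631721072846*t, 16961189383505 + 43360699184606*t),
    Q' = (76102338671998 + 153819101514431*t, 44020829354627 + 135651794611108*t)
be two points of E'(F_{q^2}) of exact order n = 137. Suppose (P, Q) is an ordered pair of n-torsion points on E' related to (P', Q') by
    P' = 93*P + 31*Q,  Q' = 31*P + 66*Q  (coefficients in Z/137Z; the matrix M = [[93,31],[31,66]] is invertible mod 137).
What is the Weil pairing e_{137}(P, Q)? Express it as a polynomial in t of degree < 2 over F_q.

68661763402334 + 175374538708852*t

Under M = [[93,31],[31,66]] in GL_2(Z/137), e_{137}(P',Q') = e_{137}(P,Q)^(93*66-31*31 mod 137).
Inverting 108 mod 137: 85. Thus e_{137}(P,Q) = e(P',Q')^{85}.
n = 137 = (10001001)_2 (8 bits, wt 3); accumulate f_{137,P'}(Q'+S)/f_{137,P'}(S) along the 7-step ladder.
So e_{137}(P',Q') = 33661092682638 + 147807958858826*t.
Finally e_{137}(P,Q) = 68661763402334 + 175374538708852*t.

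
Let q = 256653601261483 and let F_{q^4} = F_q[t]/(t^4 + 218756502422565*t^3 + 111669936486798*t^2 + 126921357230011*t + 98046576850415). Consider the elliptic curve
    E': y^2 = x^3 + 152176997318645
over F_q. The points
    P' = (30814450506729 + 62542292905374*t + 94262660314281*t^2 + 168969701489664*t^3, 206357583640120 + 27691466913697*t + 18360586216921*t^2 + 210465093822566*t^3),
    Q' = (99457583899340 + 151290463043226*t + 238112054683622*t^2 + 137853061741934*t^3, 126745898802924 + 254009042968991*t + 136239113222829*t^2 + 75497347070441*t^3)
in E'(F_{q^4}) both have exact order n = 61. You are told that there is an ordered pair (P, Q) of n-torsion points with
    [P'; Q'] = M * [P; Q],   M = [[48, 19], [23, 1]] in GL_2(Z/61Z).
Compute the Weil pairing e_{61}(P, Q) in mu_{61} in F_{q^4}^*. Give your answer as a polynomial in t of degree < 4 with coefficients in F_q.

200998083506401 + 247062644380293*t + 117827299352301*t^2 + 169708441433884*t^3

The 61-Weil pairing on E[61] over F_{256653601261483} is alternating-bilinear: e_{61}(P',Q') = e_{61}(P,Q)^det(M).
det(M) mod 61 = 38; its inverse in (Z/61)^* is 53 (check: 38*53 mod 61 = 1).
Build f_{61,P'} and f_{61,Q'} via the 6-bit ladder of 61=111101_2; evaluate at shifted divisors; quotient in F_{256653601261483^4}.
So e_{61}(P',Q') = 91577759145059 + 235252454212308*t + 2897916481815*t^2 + 90104792259598*t^3.
e_{61}(P,Q) = (91577759145059 + 235252454212308*t + 2897916481815*t^2 + 90104792259598*t^3)^{53} = 200998083506401 + 247062644380293*t + 117827299352301*t^2 + 169708441433884*t^3.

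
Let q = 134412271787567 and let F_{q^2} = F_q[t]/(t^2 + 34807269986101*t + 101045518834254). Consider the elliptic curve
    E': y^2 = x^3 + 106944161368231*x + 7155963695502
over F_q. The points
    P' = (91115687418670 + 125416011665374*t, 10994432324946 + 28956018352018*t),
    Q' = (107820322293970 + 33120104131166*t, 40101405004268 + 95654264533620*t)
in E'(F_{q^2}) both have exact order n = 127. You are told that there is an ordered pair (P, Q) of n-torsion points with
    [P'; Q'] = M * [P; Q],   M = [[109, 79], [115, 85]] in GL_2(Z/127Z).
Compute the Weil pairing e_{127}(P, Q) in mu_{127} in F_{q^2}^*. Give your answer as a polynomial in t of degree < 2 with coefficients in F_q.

Since e_{127}(P,P)=e_{127}(Q,Q)=1 and e_{127}(Q,P)=e_{127}(P,Q)^{-1}, expanding e_{127}(109*P + 79*Q,115*P + 85*Q) leaves e(P,Q)^det(M).
det(M) mod 127 = 53; its inverse in (Z/127)^* is 12 (check: 53*12 mod 127 = 1).
Build f_{127,P'} and f_{127,Q'} via the 7-bit ladder of 127=1111111_2; evaluate at shifted divisors; quotient in F_{134412271787567^2}.
Result: e(P',Q') = 98678880233884 + 13025604613625*t.
(98678880233884 + 13025604613625*t)^{12} mod (134412271787567,f) = 44779780232049 + 50044439329935*t.

44779780232049 + 50044439329935*t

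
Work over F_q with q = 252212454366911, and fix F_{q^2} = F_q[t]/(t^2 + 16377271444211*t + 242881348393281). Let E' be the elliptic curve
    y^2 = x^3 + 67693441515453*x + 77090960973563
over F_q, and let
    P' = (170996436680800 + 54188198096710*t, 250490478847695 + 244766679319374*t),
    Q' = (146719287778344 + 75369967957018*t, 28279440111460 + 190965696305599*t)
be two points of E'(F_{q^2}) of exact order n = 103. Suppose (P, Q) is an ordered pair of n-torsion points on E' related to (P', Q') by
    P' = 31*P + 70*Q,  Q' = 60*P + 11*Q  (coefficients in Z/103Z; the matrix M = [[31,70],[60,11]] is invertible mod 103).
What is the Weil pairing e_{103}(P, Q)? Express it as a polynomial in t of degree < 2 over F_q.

Under M = [[31,70],[60,11]] in GL_2(Z/103), e_{103}(P',Q') = e_{103}(P,Q)^(31*11-70*60 mod 103).
31*11 - 70*60 = -3859; reduced mod 103: det = 55, inverse 15.
Run Miller on y^2=x^3+67693441515453*x+77090960973563 over F_{252212454366911}: ladder 1100111 (7 bits); e = f_P(D_Q)/f_Q(D_P).
Result: e(P',Q') = 248525245399822 + 14833305386325*t.
Thus e_{103}(P,Q) = 248103932487295 + 59114301026728*t.

248103932487295 + 59114301026728*t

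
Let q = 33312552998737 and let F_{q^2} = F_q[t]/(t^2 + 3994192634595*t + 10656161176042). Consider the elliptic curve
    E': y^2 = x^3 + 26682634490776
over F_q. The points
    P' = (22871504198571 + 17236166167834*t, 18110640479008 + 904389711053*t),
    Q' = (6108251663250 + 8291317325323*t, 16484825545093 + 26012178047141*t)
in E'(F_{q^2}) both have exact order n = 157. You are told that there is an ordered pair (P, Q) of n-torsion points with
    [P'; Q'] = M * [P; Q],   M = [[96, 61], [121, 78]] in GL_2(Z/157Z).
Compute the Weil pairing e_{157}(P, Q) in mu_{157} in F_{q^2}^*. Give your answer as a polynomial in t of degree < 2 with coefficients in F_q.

31578133910055 + 7040907881616*t

The 157-Weil pairing on E[157] over F_{33312552998737} is alternating-bilinear: e_{157}(P',Q') = e_{157}(P,Q)^det(M).
So e_{157}(P,Q) = e_{157}(P',Q')^{135}, since 107*135 = 1 mod 157.
Double-and-add over 10011101: 8-1 doublings, 5-1 additions; each step l_{T,T}/v_{2T} or l_{T,P'}/v at Q'+S for random S.
e_{157}(P',Q') = 26346588113327 + 21360215383549*t.
Finally e_{157}(P,Q) = 31578133910055 + 7040907881616*t.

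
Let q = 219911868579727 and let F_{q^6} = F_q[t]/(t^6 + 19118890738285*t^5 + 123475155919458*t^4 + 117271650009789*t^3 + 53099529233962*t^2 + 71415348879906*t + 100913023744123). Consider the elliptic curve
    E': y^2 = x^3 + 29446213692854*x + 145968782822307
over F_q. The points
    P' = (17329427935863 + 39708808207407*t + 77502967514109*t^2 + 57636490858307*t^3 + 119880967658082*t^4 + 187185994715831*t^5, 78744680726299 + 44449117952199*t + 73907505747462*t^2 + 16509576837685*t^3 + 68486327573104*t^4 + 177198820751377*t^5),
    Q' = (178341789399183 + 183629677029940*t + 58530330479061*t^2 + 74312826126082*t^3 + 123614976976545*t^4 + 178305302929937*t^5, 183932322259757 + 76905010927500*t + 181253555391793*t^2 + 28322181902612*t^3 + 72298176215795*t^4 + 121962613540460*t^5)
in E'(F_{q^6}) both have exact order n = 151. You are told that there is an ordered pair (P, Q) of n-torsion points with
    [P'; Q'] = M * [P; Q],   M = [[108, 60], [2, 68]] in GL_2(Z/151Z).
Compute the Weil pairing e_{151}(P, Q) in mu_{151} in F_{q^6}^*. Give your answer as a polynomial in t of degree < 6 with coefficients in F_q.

68459304827342 + 18165369684702*t + 32675301444487*t^2 + 191197537572828*t^3 + 161276333924655*t^4 + 179627028765729*t^5

Under M = [[108,60],[2,68]] in GL_2(Z/151), e_{151}(P',Q') = e_{151}(P,Q)^(108*68-60*2 mod 151).
det M = 108*68 - 60*2 = 7224 = 127 (mod 151); 127^{-1} = 44 (mod 151).
n = 151 = (10010111)_2 (8 bits, wt 5); accumulate f_{151,P'}(Q'+S)/f_{151,P'}(S) along the 7-step ladder.
The quotient is 150188563026847 + 120649681748204*t + 15680612638054*t^2 + 10512656878576*t^3 + 31760114754494*t^4 + 171717241866462*t^5.
(150188563026847 + 120649681748204*t + 15680612638054*t^2 + 10512656878576*t^3 + 31760114754494*t^4 + 171717241866462*t^5)^{44} mod (219911868579727,f) = 68459304827342 + 18165369684702*t + 32675301444487*t^2 + 191197537572828*t^3 + 161276333924655*t^4 + 179627028765729*t^5.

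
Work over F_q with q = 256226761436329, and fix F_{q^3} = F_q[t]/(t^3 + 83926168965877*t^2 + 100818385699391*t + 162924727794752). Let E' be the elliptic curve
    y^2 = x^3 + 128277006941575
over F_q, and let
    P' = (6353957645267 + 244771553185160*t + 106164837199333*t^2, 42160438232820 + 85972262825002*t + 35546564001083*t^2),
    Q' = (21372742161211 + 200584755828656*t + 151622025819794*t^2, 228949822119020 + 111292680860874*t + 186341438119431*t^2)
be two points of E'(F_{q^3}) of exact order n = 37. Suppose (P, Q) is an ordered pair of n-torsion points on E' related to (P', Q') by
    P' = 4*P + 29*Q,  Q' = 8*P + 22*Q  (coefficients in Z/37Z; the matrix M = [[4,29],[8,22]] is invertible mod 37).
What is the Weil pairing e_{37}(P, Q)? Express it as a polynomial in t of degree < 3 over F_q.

e_{37} is bilinear + alternating on E[37], so e_{37}(4*P + 29*Q, 8*P + 22*Q) = e_{37}(P,Q)^(4*22-29*8).
Hence e(P,Q) = e(P',Q')^{28} where 28 = 4^{-1} mod 37.
Run Miller on y^2=x^3+128277006941575 over F_{256226761436329}: ladder 100101 (6 bits); e = f_P(D_Q)/f_Q(D_P).
Result: e(P',Q') = 232286116978411 + 239069598505385*t + 122149539554235*t^2.
Thus e_{37}(P,Q) = 87904376207052 + 109023185376669*t + 254688230294497*t^2.

87904376207052 + 109023185376669*t + 254688230294497*t^2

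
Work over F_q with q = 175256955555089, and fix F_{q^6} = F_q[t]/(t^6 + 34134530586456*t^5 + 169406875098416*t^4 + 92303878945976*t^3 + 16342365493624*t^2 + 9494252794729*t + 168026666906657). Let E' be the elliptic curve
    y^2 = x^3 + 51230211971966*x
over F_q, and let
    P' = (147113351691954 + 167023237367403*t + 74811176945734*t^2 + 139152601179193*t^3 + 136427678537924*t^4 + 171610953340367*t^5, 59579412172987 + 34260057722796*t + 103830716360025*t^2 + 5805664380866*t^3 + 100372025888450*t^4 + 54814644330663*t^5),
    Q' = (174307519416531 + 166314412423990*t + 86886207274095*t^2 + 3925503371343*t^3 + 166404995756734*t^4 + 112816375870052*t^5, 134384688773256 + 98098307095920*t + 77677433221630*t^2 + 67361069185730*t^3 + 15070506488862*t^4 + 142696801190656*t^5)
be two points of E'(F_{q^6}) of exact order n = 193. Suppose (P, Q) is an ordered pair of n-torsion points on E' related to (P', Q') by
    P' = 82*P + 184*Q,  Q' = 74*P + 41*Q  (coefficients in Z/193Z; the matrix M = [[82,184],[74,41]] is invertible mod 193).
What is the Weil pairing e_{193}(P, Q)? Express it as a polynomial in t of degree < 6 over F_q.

17817449897478 + 88413026058180*t + 40360373950727*t^2 + 141979218668524*t^3 + 39641471524915*t^4 + 173570204941951*t^5

Since e_{193}(P,P)=e_{193}(Q,Q)=1 and e_{193}(Q,P)=e_{193}(P,Q)^{-1}, expanding e_{193}(82*P + 184*Q,74*P + 41*Q) leaves e(P,Q)^det(M).
det M = 82*41 - 184*74 = -10254 = 168 (mod 193); 168^{-1} = 54 (mod 193).
Double-and-add over 11000001: 8-1 doublings, 3-1 additions; each step l_{T,T}/v_{2T} or l_{T,P'}/v at Q'+S for random S.
The quotient is 154017114302388 + 119596773020710*t + 65912156338448*t^2 + 113193729290495*t^3 + 1416825297236*t^4 + 134339740533913*t^5.
Thus e_{193}(P,Q) = 17817449897478 + 88413026058180*t + 40360373950727*t^2 + 141979218668524*t^3 + 39641471524915*t^4 + 173570204941951*t^5.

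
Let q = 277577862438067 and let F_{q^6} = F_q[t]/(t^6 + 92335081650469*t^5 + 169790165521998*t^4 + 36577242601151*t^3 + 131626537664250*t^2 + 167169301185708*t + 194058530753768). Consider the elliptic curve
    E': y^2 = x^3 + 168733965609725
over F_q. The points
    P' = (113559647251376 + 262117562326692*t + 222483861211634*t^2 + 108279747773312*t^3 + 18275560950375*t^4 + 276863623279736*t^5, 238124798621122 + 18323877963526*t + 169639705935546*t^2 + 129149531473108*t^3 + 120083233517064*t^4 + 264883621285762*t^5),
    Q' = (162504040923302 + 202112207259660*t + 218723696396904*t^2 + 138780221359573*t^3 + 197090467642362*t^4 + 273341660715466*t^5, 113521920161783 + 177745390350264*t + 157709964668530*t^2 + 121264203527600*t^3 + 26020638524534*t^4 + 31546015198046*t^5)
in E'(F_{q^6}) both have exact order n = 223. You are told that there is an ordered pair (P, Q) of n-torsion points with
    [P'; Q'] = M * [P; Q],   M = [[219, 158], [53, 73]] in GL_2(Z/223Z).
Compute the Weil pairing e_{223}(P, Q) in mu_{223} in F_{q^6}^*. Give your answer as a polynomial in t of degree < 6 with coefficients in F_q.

12255939491240 + 276312213319521*t + 194902497742382*t^2 + 62889410237371*t^3 + 59322257191602*t^4 + 164616562928395*t^5

The 223-Weil pairing on E[223] over F_{277577862438067} is alternating-bilinear: e_{223}(P',Q') = e_{223}(P,Q)^det(M).
det(M) mod 223 = 31; its inverse in (Z/223)^* is 36 (check: 31*36 mod 223 = 1).
Miller loop for e_{223} over F_{277577862438067^6}: bits of 223 = 11011111; 7 double steps + 6 add steps, l/v at each.
Miller gives e_{223}(P',Q') = 82344742338269 + 93735255221324*t + 15951246802746*t^2 + 242448234805660*t^3 + 32762877611288*t^4 + 161960704022067*t^5 in F_{277577862438067^6}.
e_{223}(P,Q) = (82344742338269 + 93735255221324*t + 15951246802746*t^2 + 242448234805660*t^3 + 32762877611288*t^4 + 161960704022067*t^5)^{36} = 12255939491240 + 276312213319521*t + 194902497742382*t^2 + 62889410237371*t^3 + 59322257191602*t^4 + 164616562928395*t^5.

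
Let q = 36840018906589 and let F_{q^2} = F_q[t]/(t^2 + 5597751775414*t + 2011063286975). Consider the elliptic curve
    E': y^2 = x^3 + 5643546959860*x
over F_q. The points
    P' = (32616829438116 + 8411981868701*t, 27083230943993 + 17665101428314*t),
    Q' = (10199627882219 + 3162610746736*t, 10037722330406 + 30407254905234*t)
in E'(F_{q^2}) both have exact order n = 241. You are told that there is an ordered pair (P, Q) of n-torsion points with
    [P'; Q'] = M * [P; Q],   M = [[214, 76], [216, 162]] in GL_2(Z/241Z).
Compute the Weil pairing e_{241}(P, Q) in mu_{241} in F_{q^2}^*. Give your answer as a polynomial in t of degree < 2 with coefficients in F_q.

e_{241} is bilinear + alternating on E[241], so e_{241}(214*P + 76*Q, 216*P + 162*Q) = e_{241}(P,Q)^(214*162-76*216).
det(M) mod 241 = 177; its inverse in (Z/241)^* is 64 (check: 177*64 mod 241 = 1).
n = 241 = (11110001)_2 (8 bits, wt 5); accumulate f_{241,P'}(Q'+S)/f_{241,P'}(S) along the 7-step ladder.
Result: e(P',Q') = 16847341432709 + 14550122759279*t.
Finally e_{241}(P,Q) = 2199153222086 + 7042402338162*t.

2199153222086 + 7042402338162*t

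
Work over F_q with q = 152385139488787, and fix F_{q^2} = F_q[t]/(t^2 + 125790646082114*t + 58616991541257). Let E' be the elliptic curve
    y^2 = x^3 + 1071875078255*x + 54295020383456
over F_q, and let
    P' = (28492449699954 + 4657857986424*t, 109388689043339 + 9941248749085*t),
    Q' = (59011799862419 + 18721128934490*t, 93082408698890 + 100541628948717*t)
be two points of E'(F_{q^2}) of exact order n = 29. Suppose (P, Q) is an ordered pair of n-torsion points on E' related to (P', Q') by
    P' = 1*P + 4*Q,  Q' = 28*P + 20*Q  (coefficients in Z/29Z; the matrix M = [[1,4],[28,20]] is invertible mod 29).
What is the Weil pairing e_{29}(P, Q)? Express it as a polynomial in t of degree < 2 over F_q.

139345390727779 + 142099374285546*t

Alternating bilinearity on E[29] (values in mu_{29} in F_{152385139488787^2}) gives e(P',Q') = e(P,Q)^det(M).
So e_{29}(P,Q) = e_{29}(P',Q')^{23}, since 24*23 = 1 mod 29.
5-bit Miller (11101) on E'/F_{152385139488787} with a'=1071875078255, b'=54295020383456: accumulate tangent/chord ratios at Q'+S and P'+S'.
The quotient is 113287004844925 + 139660987002894*t.
Finally e_{29}(P,Q) = 139345390727779 + 142099374285546*t.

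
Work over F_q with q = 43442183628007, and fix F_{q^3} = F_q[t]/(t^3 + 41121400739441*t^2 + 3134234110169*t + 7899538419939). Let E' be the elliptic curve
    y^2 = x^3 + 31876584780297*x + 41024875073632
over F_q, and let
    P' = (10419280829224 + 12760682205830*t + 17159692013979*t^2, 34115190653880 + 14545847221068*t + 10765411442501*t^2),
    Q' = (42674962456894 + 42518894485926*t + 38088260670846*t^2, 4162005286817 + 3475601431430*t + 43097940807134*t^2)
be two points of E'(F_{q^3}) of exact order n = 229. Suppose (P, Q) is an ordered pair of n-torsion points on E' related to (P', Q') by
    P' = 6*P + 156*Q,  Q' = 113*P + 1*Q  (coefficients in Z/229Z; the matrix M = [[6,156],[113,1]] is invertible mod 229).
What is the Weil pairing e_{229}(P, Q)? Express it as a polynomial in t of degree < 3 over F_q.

4649941405631 + 25911117607587*t + 22399337691799*t^2

e_{229} is bilinear + alternating on E[229], so e_{229}(6*P + 156*Q, 113*P + 1*Q) = e_{229}(P,Q)^(6*1-156*113).
Hence e(P,Q) = e(P',Q')^{125} where 125 = 11^{-1} mod 229.
Double-and-add over 11100101: 8-1 doublings, 5-1 additions; each step l_{T,T}/v_{2T} or l_{T,P'}/v at Q'+S for random S.
So e_{229}(P',Q') = 28272653287662 + 1695484103221*t + 7493303273690*t^2.
Raise to 125: e(P,Q) = 4649941405631 + 25911117607587*t + 22399337691799*t^2 in mu_{229}.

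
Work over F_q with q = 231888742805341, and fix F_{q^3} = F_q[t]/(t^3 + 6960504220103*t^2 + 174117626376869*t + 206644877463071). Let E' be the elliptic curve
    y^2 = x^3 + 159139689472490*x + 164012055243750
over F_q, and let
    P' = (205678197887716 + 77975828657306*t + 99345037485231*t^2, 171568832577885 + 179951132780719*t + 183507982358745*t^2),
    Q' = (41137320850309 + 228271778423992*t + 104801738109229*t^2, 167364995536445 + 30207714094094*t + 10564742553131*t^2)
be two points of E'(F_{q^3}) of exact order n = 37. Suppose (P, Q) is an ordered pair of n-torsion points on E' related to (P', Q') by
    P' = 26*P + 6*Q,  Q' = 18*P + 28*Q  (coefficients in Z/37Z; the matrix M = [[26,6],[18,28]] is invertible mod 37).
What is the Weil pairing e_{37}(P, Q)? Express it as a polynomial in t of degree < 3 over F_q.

167505323225745 + 188412867855632*t + 213930212375527*t^2

e_{37} is bilinear + alternating on E[37], so e_{37}(26*P + 6*Q, 18*P + 28*Q) = e_{37}(P,Q)^(26*28-6*18).
det(M) mod 37 = 28; its inverse in (Z/37)^* is 4 (check: 28*4 mod 37 = 1).
Double-and-add over 100101: 6-1 doublings, 3-1 additions; each step l_{T,T}/v_{2T} or l_{T,P'}/v at Q'+S for random S.
e_{37}(P',Q') = 152376916487742 + 89546676347686*t + 90903081258635*t^2.
(152376916487742 + 89546676347686*t + 90903081258635*t^2)^{4} mod (231888742805341,f) = 167505323225745 + 188412867855632*t + 213930212375527*t^2.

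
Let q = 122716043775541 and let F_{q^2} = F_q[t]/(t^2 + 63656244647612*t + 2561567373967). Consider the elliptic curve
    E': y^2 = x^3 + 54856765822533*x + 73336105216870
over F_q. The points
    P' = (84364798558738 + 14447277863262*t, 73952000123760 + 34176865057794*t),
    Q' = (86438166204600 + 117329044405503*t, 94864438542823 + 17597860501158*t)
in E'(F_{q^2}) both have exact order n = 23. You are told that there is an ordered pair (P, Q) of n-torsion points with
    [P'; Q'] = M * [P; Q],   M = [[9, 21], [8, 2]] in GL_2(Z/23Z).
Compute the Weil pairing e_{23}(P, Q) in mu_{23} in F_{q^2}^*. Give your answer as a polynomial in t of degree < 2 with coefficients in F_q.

55666466194173 + 9294423717035*t

Alternating bilinearity on E[23] (values in mu_{23} in F_{122716043775541^2}) gives e(P',Q') = e(P,Q)^det(M).
det(M) mod 23 = 11; its inverse in (Z/23)^* is 21 (check: 11*21 mod 23 = 1).
n = 23 = (10111)_2 (5 bits, wt 4); accumulate f_{23,P'}(Q'+S)/f_{23,P'}(S) along the 4-step ladder.
f_P(D_Q)/f_Q(D_P) = 34725900454288 + 32539332081497*t.
e_{23}(P,Q) = (34725900454288 + 32539332081497*t)^{21} = 55666466194173 + 9294423717035*t.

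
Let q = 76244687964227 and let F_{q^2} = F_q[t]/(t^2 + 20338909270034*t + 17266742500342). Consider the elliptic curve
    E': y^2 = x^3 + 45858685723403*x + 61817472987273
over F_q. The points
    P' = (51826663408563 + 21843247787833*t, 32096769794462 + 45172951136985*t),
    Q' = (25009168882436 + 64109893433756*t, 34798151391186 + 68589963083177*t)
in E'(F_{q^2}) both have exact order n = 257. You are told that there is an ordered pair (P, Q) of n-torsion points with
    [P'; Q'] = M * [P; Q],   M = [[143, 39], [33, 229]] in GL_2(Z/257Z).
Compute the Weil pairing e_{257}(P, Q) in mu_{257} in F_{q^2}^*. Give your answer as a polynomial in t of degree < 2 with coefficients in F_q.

1638379624727 + 28833673257979*t

e_{257} is bilinear + alternating on E[257], so e_{257}(143*P + 39*Q, 33*P + 229*Q) = e_{257}(P,Q)^(143*229-39*33).
Inverting 106 mod 257: 177. Thus e_{257}(P,Q) = e(P',Q')^{177}.
Double-and-add over 100000001: 9-1 doublings, 2-1 additions; each step l_{T,T}/v_{2T} or l_{T,P'}/v at Q'+S for random S.
f_P(D_Q)/f_Q(D_P) = 52912431670387 + 28720516481041*t.
Raise to 177: e(P,Q) = 1638379624727 + 28833673257979*t in mu_{257}.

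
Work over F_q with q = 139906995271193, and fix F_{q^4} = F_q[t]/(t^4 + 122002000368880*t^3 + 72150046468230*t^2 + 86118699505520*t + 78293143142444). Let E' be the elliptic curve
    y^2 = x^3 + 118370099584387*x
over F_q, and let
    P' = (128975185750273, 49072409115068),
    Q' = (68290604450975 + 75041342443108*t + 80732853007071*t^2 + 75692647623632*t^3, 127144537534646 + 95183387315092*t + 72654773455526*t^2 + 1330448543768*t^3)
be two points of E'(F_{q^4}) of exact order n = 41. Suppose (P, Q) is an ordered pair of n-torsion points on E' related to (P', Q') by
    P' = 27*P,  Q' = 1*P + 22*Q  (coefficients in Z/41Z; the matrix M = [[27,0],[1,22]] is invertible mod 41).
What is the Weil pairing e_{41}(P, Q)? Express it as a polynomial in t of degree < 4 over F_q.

64943717099203 + 49574341022239*t + 37548017741140*t^2 + 116645771541661*t^3

Under M = [[27,0],[1,22]] in GL_2(Z/41), e_{41}(P',Q') = e_{41}(P,Q)^(27*22-0*1 mod 41).
Inverting 20 mod 41: 39. Thus e_{41}(P,Q) = e(P',Q')^{39}.
Build f_{41,P'} and f_{41,Q'} via the 6-bit ladder of 41=101001_2; evaluate at shifted divisors; quotient in F_{139906995271193^4}.
Miller gives e_{41}(P',Q') = 70798191831576 + 820245382623*t + 82118607286886*t^2 + 137844910501673*t^3 in F_{139906995271193^4}.
Raise to 39: e(P,Q) = 64943717099203 + 49574341022239*t + 37548017741140*t^2 + 116645771541661*t^3 in mu_{41}.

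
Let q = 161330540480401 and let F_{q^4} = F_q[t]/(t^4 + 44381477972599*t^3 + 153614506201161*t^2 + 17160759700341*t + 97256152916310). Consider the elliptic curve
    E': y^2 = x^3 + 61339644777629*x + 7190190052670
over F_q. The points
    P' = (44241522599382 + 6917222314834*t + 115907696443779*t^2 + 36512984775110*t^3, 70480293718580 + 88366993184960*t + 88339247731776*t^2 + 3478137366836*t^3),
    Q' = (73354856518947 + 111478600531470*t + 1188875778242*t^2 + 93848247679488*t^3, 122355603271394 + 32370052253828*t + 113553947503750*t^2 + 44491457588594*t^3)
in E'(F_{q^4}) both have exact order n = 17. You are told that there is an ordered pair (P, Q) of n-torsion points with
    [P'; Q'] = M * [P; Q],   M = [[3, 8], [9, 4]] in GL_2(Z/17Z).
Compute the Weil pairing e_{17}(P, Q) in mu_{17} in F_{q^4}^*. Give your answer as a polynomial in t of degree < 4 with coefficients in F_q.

67085604943409 + 140011873671861*t + 11219408903539*t^2 + 38470235738684*t^3

Alternating bilinearity on E[17] (values in mu_{17} in F_{161330540480401^4}) gives e(P',Q') = e(P,Q)^det(M).
3*4 - 8*9 = -60; reduced mod 17: det = 8, inverse 15.
n = 17 = (10001)_2 (5 bits, wt 2); accumulate f_{17,P'}(Q'+S)/f_{17,P'}(S) along the 4-step ladder.
Result: e(P',Q') = 65718186944415 + 97667687894922*t + 157863363105420*t^2 + 130303491315333*t^3.
Finally e_{17}(P,Q) = 67085604943409 + 140011873671861*t + 11219408903539*t^2 + 38470235738684*t^3.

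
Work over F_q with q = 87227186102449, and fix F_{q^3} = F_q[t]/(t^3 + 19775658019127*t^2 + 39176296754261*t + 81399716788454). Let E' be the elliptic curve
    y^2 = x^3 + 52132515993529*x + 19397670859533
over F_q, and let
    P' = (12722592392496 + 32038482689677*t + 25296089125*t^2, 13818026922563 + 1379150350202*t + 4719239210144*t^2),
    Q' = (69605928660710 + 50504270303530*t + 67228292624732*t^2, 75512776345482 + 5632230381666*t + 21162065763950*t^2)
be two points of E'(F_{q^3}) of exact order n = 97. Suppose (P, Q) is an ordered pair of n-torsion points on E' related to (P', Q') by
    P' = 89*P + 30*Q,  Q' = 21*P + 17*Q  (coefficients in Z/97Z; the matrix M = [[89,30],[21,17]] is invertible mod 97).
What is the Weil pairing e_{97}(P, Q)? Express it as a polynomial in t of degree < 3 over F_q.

8457833542869 + 14015687164123*t + 43987008812081*t^2

Since e_{97}(P,P)=e_{97}(Q,Q)=1 and e_{97}(Q,P)=e_{97}(P,Q)^{-1}, expanding e_{97}(89*P + 30*Q,21*P + 17*Q) leaves e(P,Q)^det(M).
Inverting 10 mod 97: 68. Thus e_{97}(P,Q) = e(P',Q')^{68}.
7-bit Miller (1100001) on E'/F_{87227186102449} with a'=52132515993529, b'=19397670859533: accumulate tangent/chord ratios at Q'+S and P'+S'.
f_P(D_Q)/f_Q(D_P) = 55932560159366 + 32704003650043*t + 45338844929957*t^2.
(55932560159366 + 32704003650043*t + 45338844929957*t^2)^{68} mod (87227186102449,f) = 8457833542869 + 14015687164123*t + 43987008812081*t^2.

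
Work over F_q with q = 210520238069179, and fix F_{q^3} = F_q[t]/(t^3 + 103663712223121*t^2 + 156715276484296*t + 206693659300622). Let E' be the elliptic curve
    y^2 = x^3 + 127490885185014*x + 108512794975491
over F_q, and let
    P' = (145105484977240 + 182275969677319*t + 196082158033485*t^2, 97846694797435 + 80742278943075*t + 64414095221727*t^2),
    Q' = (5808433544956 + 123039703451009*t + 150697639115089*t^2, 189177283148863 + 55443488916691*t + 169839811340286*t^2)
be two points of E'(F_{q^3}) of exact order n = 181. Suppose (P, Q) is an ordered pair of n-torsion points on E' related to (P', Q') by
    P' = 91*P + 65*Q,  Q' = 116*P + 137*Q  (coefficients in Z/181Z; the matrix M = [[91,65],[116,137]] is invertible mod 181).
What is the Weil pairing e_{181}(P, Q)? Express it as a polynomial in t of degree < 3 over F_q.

Alternating bilinearity on E[181] (values in mu_{181} in F_{210520238069179^3}) gives e(P',Q') = e(P,Q)^det(M).
So e_{181}(P,Q) = e_{181}(P',Q')^{86}, since 40*86 = 1 mod 181.
8-bit Miller (10110101) on E'/F_{210520238069179} with a'=127490885185014, b'=108512794975491: accumulate tangent/chord ratios at Q'+S and P'+S'.
Result: e(P',Q') = 198480785574270 + 69123809621432*t + 122934135927171*t^2.
e_{181}(P,Q) = (198480785574270 + 69123809621432*t + 122934135927171*t^2)^{86} = 146731431318305 + 142608681100998*t + 2996349802385*t^2.

146731431318305 + 142608681100998*t + 2996349802385*t^2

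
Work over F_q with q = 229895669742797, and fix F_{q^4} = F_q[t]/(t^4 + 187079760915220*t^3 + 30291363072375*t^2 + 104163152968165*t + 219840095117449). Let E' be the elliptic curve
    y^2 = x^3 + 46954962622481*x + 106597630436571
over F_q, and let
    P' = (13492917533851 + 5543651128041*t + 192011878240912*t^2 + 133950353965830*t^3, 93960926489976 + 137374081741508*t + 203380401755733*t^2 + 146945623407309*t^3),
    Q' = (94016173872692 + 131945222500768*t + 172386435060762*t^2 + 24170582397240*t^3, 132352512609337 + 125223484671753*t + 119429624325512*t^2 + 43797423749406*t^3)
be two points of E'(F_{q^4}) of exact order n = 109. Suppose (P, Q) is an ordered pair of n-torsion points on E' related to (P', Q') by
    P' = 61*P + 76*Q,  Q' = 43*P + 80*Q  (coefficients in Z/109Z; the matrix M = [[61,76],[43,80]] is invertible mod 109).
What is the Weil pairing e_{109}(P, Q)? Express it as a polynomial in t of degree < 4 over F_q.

33364591938712 + 106539362227130*t + 147491364642918*t^2 + 191970897338201*t^3

Since e_{109}(P,P)=e_{109}(Q,Q)=1 and e_{109}(Q,P)=e_{109}(P,Q)^{-1}, expanding e_{109}(61*P + 76*Q,43*P + 80*Q) leaves e(P,Q)^det(M).
det M = 61*80 - 76*43 = 1612 = 86 (mod 109); 86^{-1} = 90 (mod 109).
Build f_{109,P'} and f_{109,Q'} via the 7-bit ladder of 109=1101101_2; evaluate at shifted divisors; quotient in F_{229895669742797^4}.
So e_{109}(P',Q') = 83342359955045 + 121506181463711*t + 12399955600418*t^2 + 63892701014603*t^3.
Raise to 90: e(P,Q) = 33364591938712 + 106539362227130*t + 147491364642918*t^2 + 191970897338201*t^3 in mu_{109}.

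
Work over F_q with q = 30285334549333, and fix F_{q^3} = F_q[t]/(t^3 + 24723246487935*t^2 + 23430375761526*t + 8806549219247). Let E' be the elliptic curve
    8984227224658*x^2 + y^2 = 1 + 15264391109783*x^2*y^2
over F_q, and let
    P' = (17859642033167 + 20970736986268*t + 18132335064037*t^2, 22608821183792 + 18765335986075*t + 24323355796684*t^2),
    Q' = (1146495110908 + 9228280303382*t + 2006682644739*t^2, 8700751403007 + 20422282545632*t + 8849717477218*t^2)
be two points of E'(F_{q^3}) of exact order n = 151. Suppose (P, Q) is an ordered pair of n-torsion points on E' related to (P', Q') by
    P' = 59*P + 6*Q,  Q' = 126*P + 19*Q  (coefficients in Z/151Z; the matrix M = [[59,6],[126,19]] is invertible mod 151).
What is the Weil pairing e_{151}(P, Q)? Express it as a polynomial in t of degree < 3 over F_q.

The 151-Weil pairing on E[151] over F_{30285334549333} is alternating-bilinear: e_{151}(P',Q') = e_{151}(P,Q)^det(M).
det M = 59*19 - 6*126 = 365 = 63 (mod 151); 63^{-1} = 12 (mod 151).
Edwards->Montgomery: u=(1+y)/(1-y), v=u/x -> 6808948937656v^2=u^3+5579933369111u^2+u; then x_W=6001292666052u+19184103663740: y^2=x^3+3982401259046.
Build f_{151,P'} and f_{151,Q'} via the 8-bit ladder of 151=10010111_2; evaluate at shifted divisors; quotient in F_{30285334549333^3}.
e_{151}(P',Q') = 14667772449104 + 24987279775902*t + 7044529207006*t^2.
e_{151}(P,Q) = (14667772449104 + 24987279775902*t + 7044529207006*t^2)^{12} = 10603223258882 + 17886373344186*t + 1229679216412*t^2.

10603223258882 + 17886373344186*t + 1229679216412*t^2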